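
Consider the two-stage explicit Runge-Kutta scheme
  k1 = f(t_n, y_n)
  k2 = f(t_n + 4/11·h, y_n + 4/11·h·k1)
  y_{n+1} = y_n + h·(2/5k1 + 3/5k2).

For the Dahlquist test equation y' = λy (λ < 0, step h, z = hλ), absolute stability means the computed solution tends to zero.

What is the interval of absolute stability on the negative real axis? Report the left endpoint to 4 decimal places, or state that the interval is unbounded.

Set f=λy, z=hλ:
  k1=λy_n ⇒ h·k1=z·y_n;  k2=λ(1+4/11z)y_n ⇒ h·k2=z(1+4/11z)y_n
  y_{n+1}/y_n = 1 + 2/5z + 3/5z(1+4/11z) = 1 + z + 12/55z²
  ⇒ R(z) = 1 + z + 12/55z².

Boundary: |R(x)|=1, x<0.
x=-0.32: |R|=0.7023
R=1: x+12/55x²=0 ⇒ x=−55/12=-4.5833; min R=1−1/(4·12/55)=-0.1458>−1
Confirm numerically:
  x=-4.113: |R|=0.57793 <1
  x=-3.399: |R|=0.12170 <1
  x=-2.799: |R|=0.08968 <1
  x=-2.434: |R|=0.14141 <1
  x=-5.174: |R|=1.66679 >1
  x=-4.878: |R|=1.31361 >1
  x=-4.755: |R|=1.17810 >1
So |R|<1 on (-4.5833, 0).

(-4.5833, 0).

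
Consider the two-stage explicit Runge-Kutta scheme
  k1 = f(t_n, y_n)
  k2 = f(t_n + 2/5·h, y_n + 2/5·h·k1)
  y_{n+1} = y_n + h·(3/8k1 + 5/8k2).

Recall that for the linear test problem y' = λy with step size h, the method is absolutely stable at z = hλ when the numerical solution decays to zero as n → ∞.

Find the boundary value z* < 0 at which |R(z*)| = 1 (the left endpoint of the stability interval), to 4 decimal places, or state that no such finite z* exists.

Test eqn y'=λy, z=hλ:
  k1=λy_n ⇒ h·k1=z·y_n;  k2=λ(1+2/5z)y_n ⇒ h·k2=z(1+2/5z)y_n
  y_{n+1}/y_n = 1 + 3/8z + 5/8z(1+2/5z) = 1 + z + 1/4z²
  Hence R(z) = 1 + z + 1/4z².

Solve |R(x)|<1 on ℝ⁻.
x=-0.64: |R|=0.4624
R=1: x+1/4x²=0 ⇒ x=−4=-4.0000; min R=1−1/(4·1/4)=0.0000>−1
Confirm numerically:
  x=-3.151: |R|=0.33120 <1
  x=-3.030: |R|=0.26522 <1
  x=-1.732: |R|=0.01796 <1
  x=-4.512: |R|=1.57754 >1
  x=-4.409: |R|=1.45082 >1
Stable set (-4.0000, 0).

z* = -4.0000.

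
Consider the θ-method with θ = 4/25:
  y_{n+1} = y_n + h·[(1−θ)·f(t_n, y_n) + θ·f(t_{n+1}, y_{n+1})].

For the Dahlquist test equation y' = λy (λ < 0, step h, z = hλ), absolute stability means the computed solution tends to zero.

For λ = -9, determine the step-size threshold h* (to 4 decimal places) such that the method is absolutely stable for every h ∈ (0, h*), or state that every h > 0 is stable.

Set f=λy, z=hλ:
  y_{n+1} = y_n + z·[21/25·y_n + 4/25·y_{n+1}] ⇒ (1 − 4/25z)y_{n+1} = (1 + 21/25z)y_n
  R(z) = (1 + 21/25z)/(1 − 4/25z).

Need |R(x)|<1, x<0.
x=-0.95: |R|=0.1753
R=−1: 1+21/25x = −1+4/25x ⇒ -17/25x=2 ⇒ x=2/(-17/25)=-2.9412
Confirm numerically:
  x=-2.678: |R|=0.87472 <1
  x=-2.277: |R|=0.66896 <1
  x=-1.727: |R|=0.35311 <1
  x=-1.418: |R|=0.15578 <1
  x=-3.284: |R|=1.15282 >1
  x=-3.261: |R|=1.14291 >1
  x=-2.980: |R|=1.01788 >1
Interval (-2.9412, 0).

(-2.9412,0); λ=-9 ⇒ h* = (50/17)/9 = 0.3268.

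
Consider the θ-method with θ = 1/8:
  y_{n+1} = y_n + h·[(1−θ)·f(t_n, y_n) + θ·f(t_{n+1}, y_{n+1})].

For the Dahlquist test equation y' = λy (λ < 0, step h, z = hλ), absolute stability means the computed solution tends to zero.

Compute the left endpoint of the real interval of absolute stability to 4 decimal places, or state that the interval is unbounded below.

left endpoint -2.6667.

With y'=λy (z=hλ):
  y_{n+1} = y_n + z·[7/8·y_n + 1/8·y_{n+1}] ⇒ (1 − 1/8z)y_{n+1} = (1 + 7/8z)y_n
  R(z) = (1 + 7/8z)/(1 − 1/8z).

Find x<0 with |R(x)|<1.
x=-1.35: |R|=0.1551
R=−1: 1+7/8x = −1+1/8x ⇒ -3/4x=2 ⇒ x=2/(-3/4)=-2.6667
Confirm numerically:
  x=-2.213: |R|=0.73348 <1
  x=-2.166: |R|=0.70451 <1
  x=-2.017: |R|=0.61086 <1
  x=-1.999: |R|=0.59936 <1
  x=-2.967: |R|=1.16431 >1
  x=-2.940: |R|=1.14991 >1
So |R|<1 on (-2.6667, 0).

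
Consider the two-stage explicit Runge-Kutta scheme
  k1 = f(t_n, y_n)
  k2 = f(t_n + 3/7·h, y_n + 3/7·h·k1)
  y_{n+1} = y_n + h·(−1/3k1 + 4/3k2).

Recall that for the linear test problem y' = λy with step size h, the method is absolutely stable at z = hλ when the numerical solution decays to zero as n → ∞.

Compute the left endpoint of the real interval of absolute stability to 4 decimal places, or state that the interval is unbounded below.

z* = -1.7500.

With y'=λy (z=hλ):
  k1=λy_n ⇒ h·k1=z·y_n;  k2=λ(1+3/7z)y_n ⇒ h·k2=z(1+3/7z)y_n
  y_{n+1}/y_n = 1 − 1/3z + 4/3z(1+3/7z) = 1 + z + 4/7z²
  so R(z) = 1 + z + 4/7z².

Solve |R(x)|<1 on ℝ⁻.
x=-1.42: |R|=0.7322
R=1: x+4/7x²=0 ⇒ x=−7/4=-1.7500; min R=1−1/(4·4/7)=0.5625>−1
Confirm numerically:
  x=-1.704: |R|=0.95521 <1
  x=-1.659: |R|=0.91373 <1
  x=-0.868: |R|=0.56253 <1
  x=-2.146: |R|=1.48561 >1
  x=-2.034: |R|=1.33009 >1
  x=-2.017: |R|=1.30774 >1
Stable set (-1.7500, 0).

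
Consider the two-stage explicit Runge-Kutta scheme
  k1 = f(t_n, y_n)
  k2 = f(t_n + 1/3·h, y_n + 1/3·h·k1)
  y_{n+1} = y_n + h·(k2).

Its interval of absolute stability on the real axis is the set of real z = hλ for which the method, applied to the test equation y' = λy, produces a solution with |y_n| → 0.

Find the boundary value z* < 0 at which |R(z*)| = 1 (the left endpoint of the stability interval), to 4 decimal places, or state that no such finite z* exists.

left endpoint -3.0000.

Test eqn y'=λy, z=hλ:
  k1=λy_n ⇒ h·k1=z·y_n;  k2=λ(1+1/3z)y_n ⇒ h·k2=z(1+1/3z)y_n
  y_{n+1}/y_n = 1 + z(1+1/3z) = 1 + z + 1/3z²
  ⇒ R(z) = 1 + z + 1/3z².

Boundary: |R(x)|=1, x<0.
x=-0.9: |R|=0.3700
R=1: x+1/3x²=0 ⇒ x=−3=-3.0000; min R=1−1/(4·1/3)=0.2500>−1
Confirm numerically:
  x=-2.687: |R|=0.71966 <1
  x=-1.808: |R|=0.28162 <1
  x=-1.536: |R|=0.25043 <1
  x=-3.529: |R|=1.62228 >1
  x=-3.418: |R|=1.47624 >1
  x=-3.092: |R|=1.09482 >1
So |R|<1 on (-3.0000, 0).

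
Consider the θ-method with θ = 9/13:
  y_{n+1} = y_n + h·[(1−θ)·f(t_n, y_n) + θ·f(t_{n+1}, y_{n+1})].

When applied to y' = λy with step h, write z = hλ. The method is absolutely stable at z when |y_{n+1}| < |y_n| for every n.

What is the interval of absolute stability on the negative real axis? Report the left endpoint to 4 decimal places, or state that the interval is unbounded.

On y'=λy, z=hλ:
  y_{n+1} = y_n + z·[4/13·y_n + 9/13·y_{n+1}] ⇒ (1 − 9/13z)y_{n+1} = (1 + 4/13z)y_n
  R(z) = (1 + 4/13z)/(1 − 9/13z).

Boundary: |R(x)|=1, x<0.
x=-0.67: |R|=0.5423
x=-2: |R|=0.1613
x=-10: |R|=0.2621
x=-100: |R|=0.4239
θ=9/13≥1/2 ⇒ |1+4/13x|<|1−9/13x| ∀x<0 ⇒ unbounded interval.

unbounded; (−∞, 0).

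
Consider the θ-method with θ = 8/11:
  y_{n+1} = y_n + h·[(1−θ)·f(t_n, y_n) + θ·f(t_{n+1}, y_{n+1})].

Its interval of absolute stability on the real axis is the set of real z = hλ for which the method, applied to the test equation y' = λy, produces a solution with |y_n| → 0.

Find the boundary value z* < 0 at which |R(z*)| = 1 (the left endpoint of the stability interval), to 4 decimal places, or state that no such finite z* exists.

interval (−∞, 0).

Test eqn y'=λy, z=hλ:
  y_{n+1} = y_n + z·[3/11·y_n + 8/11·y_{n+1}] ⇒ (1 − 8/11z)y_{n+1} = (1 + 3/11z)y_n
  R(z) = (1 + 3/11z)/(1 − 8/11z).

Need |R(x)|<1, x<0.
x=-1.28: |R|=0.3371
x=-2: |R|=0.1852
x=-10: |R|=0.2088
x=-100: |R|=0.3564
θ=8/11≥1/2 ⇒ |1+3/11x|<|1−8/11x| ∀x<0 ⇒ interval (−∞,0).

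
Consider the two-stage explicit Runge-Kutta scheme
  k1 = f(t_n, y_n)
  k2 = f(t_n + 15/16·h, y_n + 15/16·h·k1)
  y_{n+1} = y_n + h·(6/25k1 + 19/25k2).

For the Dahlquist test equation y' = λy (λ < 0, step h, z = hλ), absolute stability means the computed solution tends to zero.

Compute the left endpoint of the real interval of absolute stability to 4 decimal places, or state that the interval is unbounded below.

On y'=λy, z=hλ:
  k1=λy_n ⇒ h·k1=z·y_n;  k2=λ(1+15/16z)y_n ⇒ h·k2=z(1+15/16z)y_n
  y_{n+1}/y_n = 1 + 6/25z + 19/25z(1+15/16z) = 1 + z + 57/80z²
  ⇒ R(z) = 1 + z + 57/80z².

Find x<0 with |R(x)|<1.
x=-1.51: |R|=1.1146
R=1: x+57/80x²=0 ⇒ x=−80/57=-1.4035; min R=1−1/(4·57/80)=0.6491>−1
Confirm numerically:
  x=-0.831: |R|=0.66102 <1
  x=-0.743: |R|=0.65033 <1
  x=-0.706: |R|=0.64914 <1
  x=-0.569: |R|=0.66168 <1
  x=-1.809: |R|=1.52264 >1
  x=-1.643: |R|=1.28036 >1
Interval (-1.4035, 0).

left endpoint -1.4035.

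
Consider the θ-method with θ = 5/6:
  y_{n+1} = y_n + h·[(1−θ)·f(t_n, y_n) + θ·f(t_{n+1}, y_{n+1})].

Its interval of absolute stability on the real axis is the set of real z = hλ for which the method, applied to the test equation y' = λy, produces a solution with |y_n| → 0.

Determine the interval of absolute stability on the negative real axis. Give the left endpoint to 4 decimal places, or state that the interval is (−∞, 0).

Set f=λy, z=hλ:
  y_{n+1} = y_n + z·[1/6·y_n + 5/6·y_{n+1}] ⇒ (1 − 5/6z)y_{n+1} = (1 + 1/6z)y_n
  ⇒ R(z) = (1 + 1/6z)/(1 − 5/6z).

Need |R(x)|<1, x<0.
x=-0.56: |R|=0.6182
x=-2: |R|=0.2500
x=-10: |R|=0.0714
x=-100: |R|=0.1858
θ=5/6≥1/2 ⇒ |1+1/6x|<|1−5/6x| ∀x<0 ⇒ stable on all of ℝ⁻.

unbounded; (−∞, 0).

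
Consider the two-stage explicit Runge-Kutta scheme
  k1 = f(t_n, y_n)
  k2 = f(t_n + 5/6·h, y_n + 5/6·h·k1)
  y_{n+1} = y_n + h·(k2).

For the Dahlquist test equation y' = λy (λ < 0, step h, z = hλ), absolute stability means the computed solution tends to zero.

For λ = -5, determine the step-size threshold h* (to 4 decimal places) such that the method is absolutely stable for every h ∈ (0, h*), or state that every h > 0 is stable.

Test eqn y'=λy, z=hλ:
  k1=λy_n ⇒ h·k1=z·y_n;  k2=λ(1+5/6z)y_n ⇒ h·k2=z(1+5/6z)y_n
  y_{n+1}/y_n = 1 + z(1+5/6z) = 1 + z + 5/6z²
  R(z) = 1 + z + 5/6z².

Find x<0 with |R(x)|<1.
x=-0.84: |R|=0.7480
R=1: x+5/6x²=0 ⇒ x=−6/5=-1.2000; min R=1−1/(4·5/6)=0.7000>−1
Confirm numerically:
  x=-1.052: |R|=0.87025 <1
  x=-0.868: |R|=0.75985 <1
  x=-0.841: |R|=0.74840 <1
  x=-1.779: |R|=1.85837 >1
  x=-1.694: |R|=1.69736 >1
  x=-1.482: |R|=1.34827 >1
So |R|<1 on (-1.2000, 0).

(-1.2000,0); λ=-5 ⇒ h* = (6/5)/5 = 0.2400.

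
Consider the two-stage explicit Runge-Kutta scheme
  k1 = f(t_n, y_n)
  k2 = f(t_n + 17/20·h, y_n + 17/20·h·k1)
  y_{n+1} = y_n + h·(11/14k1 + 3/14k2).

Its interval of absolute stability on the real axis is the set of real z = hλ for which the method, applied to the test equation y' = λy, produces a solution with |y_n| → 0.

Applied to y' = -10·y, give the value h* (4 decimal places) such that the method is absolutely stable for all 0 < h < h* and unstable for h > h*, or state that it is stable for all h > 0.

(-5.4902,0); λ=-10 ⇒ h* = (280/51)/10 = 0.5490.

With y'=λy (z=hλ):
  k1=λy_n ⇒ h·k1=z·y_n;  k2=λ(1+17/20z)y_n ⇒ h·k2=z(1+17/20z)y_n
  y_{n+1}/y_n = 1 + 11/14z + 3/14z(1+17/20z) = 1 + z + 51/280z²
  so R(z) = 1 + z + 51/280z².

Solve |R(x)|<1 on ℝ⁻.
x=-0.87: |R|=0.2679
R=1: x+51/280x²=0 ⇒ x=−280/51=-5.4902; min R=1−1/(4·51/280)=-0.3725>−1
Confirm numerically:
  x=-3.998: |R|=0.08663 <1
  x=-2.728: |R|=0.37250 <1
  x=-2.674: |R|=0.37163 <1
  x=-2.561: |R|=0.36638 <1
  x=-5.543: |R|=1.05331 >1
  x=-5.529: |R|=1.03908 >1
Stable set (-5.4902, 0).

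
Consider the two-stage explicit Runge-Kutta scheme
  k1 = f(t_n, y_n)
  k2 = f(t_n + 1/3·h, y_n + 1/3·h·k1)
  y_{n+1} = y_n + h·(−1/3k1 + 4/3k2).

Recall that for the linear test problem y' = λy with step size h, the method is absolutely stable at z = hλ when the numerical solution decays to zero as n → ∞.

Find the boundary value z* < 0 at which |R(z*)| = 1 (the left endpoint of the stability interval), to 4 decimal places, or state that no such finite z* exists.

z* = -2.2500.

Set f=λy, z=hλ:
  k1=λy_n ⇒ h·k1=z·y_n;  k2=λ(1+1/3z)y_n ⇒ h·k2=z(1+1/3z)y_n
  y_{n+1}/y_n = 1 − 1/3z + 4/3z(1+1/3z) = 1 + z + 4/9z²
  so R(z) = 1 + z + 4/9z².

Boundary: |R(x)|=1, x<0.
x=-0.48: |R|=0.6224
R=1: x+4/9x²=0 ⇒ x=−9/4=-2.2500; min R=1−1/(4·4/9)=0.4375>−1
Confirm numerically:
  x=-1.927: |R|=0.72337 <1
  x=-1.595: |R|=0.53568 <1
  x=-1.201: |R|=0.44007 <1
  x=-2.466: |R|=1.23674 >1
  x=-2.434: |R|=1.19905 >1
So |R|<1 on (-2.2500, 0).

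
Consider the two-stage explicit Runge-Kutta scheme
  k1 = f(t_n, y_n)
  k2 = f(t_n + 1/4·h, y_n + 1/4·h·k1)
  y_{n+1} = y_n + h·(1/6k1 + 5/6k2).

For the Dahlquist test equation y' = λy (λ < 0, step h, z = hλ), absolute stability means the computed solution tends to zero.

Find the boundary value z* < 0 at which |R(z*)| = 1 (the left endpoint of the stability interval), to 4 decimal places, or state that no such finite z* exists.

Test eqn y'=λy, z=hλ:
  k1=λy_n ⇒ h·k1=z·y_n;  k2=λ(1+1/4z)y_n ⇒ h·k2=z(1+1/4z)y_n
  y_{n+1}/y_n = 1 + 1/6z + 5/6z(1+1/4z) = 1 + z + 5/24z²
  so R(z) = 1 + z + 5/24z².

Solve |R(x)|<1 on ℝ⁻.
x=-0.48: |R|=0.5680
R=1: x+5/24x²=0 ⇒ x=−24/5=-4.8000; min R=1−1/(4·5/24)=-0.2000>−1
Confirm numerically:
  x=-4.020: |R|=0.34675 <1
  x=-3.436: |R|=0.02360 <1
  x=-3.029: |R|=0.11757 <1
  x=-5.314: |R|=1.56904 >1
  x=-5.178: |R|=1.40777 >1
So |R|<1 on (-4.8000, 0).

z* = -4.8000.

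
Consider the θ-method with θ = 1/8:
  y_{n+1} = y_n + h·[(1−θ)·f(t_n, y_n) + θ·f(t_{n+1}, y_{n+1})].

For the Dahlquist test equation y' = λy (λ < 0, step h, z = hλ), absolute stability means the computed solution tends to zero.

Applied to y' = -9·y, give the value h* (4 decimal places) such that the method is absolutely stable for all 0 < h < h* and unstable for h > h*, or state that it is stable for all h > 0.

(-2.6667,0); λ=-9 ⇒ h* = (8/3)/9 = 0.2963.

With y'=λy (z=hλ):
  y_{n+1} = y_n + z·[7/8·y_n + 1/8·y_{n+1}] ⇒ (1 − 1/8z)y_{n+1} = (1 + 7/8z)y_n
  R(z) = (1 + 7/8z)/(1 − 1/8z).

Find x<0 with |R(x)|<1.
x=-1.41: |R|=0.1987
R=−1: 1+7/8x = −1+1/8x ⇒ -3/4x=2 ⇒ x=2/(-3/4)=-2.6667
Confirm numerically:
  x=-1.806: |R|=0.47338 <1
  x=-1.709: |R|=0.40818 <1
  x=-1.102: |R|=0.03142 <1
  x=-3.261: |R|=1.31667 >1
  x=-3.225: |R|=1.29844 >1
Stable set (-2.6667, 0).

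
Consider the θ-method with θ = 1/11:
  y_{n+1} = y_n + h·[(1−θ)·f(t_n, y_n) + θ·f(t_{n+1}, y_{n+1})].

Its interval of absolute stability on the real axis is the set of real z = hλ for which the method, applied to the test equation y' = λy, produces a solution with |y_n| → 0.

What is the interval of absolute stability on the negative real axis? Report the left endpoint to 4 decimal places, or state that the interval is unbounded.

z∈(-2.4444,0).

On y'=λy, z=hλ:
  y_{n+1} = y_n + z·[10/11·y_n + 1/11·y_{n+1}] ⇒ (1 − 1/11z)y_{n+1} = (1 + 10/11z)y_n
  ⇒ R(z) = (1 + 10/11z)/(1 − 1/11z).

Find x<0 with |R(x)|<1.
x=-0.34: |R|=0.6702
R=−1: 1+10/11x = −1+1/11x ⇒ -9/11x=2 ⇒ x=2/(-9/11)=-2.4444
Confirm numerically:
  x=-2.176: |R|=0.81664 <1
  x=-2.102: |R|=0.76477 <1
  x=-1.312: |R|=0.17219 <1
  x=-1.301: |R|=0.16340 <1
  x=-2.943: |R|=1.32181 >1
  x=-2.902: |R|=1.29622 >1
  x=-2.526: |R|=1.05427 >1
Interval (-2.4444, 0).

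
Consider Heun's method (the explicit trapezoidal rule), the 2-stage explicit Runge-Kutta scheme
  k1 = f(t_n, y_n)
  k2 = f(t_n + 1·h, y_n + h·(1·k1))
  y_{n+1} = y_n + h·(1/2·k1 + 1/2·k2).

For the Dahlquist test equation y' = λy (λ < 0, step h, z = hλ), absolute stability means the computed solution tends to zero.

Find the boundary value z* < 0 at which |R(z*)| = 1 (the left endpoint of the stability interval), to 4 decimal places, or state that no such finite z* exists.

On y'=λy, z=hλ:
  order 2, 2-stage ⇒ R(z)=1+z+z^2/2
  (e.g. R(-1.26)=0.53380, |R|=0.53380)

Find x<0 with |R(x)|<1.
x=-1.26: |R|=0.5338
|R(-1.44)|=0.5968 |R(-1.23)|=0.5264 |R(-0.75)|=0.5312
Bisect:
  x_lo=-2.4563 |R|=1.5604  x_hi=-0.1878 |R|=0.8298
  mid=-1.32205 |R|=0.55186 →hi
  mid=-1.88918 |R|=0.89532 →hi
  mid=-2.17274 |R|=1.18766 →lo
  mid=-2.03096 |R|=1.03144 →lo
  mid=-1.96007 |R|=0.96087 →hi
  mid=-1.99552 |R|=0.99553 →hi
  mid=-2.01324 |R|=1.01333 →lo
  mid=-2.00438 |R|=1.00439 →lo
  mid=-1.99995 |R|=0.99995 →hi
  ...
  [-2.00008,-1.99995] ⇒ x*=-2.0000
Interval (-2.0000, 0).

z* = -2.0000.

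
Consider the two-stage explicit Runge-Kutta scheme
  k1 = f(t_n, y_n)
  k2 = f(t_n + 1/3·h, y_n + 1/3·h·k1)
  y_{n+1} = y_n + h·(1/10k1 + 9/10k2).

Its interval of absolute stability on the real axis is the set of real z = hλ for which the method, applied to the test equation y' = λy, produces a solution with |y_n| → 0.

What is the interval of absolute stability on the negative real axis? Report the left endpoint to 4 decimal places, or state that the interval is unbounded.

Set f=λy, z=hλ:
  k1=λy_n ⇒ h·k1=z·y_n;  k2=λ(1+1/3z)y_n ⇒ h·k2=z(1+1/3z)y_n
  y_{n+1}/y_n = 1 + 1/10z + 9/10z(1+1/3z) = 1 + z + 3/10z²
  ⇒ R(z) = 1 + z + 3/10z².

Need |R(x)|<1, x<0.
x=-1.63: |R|=0.1671
R=1: x+3/10x²=0 ⇒ x=−10/3=-3.3333; min R=1−1/(4·3/10)=0.1667>−1
Confirm numerically:
  x=-1.773: |R|=0.17006 <1
  x=-1.624: |R|=0.16721 <1
  x=-1.445: |R|=0.18141 <1
  x=-3.759: |R|=1.48002 >1
  x=-3.467: |R|=1.13903 >1
So |R|<1 on (-3.3333, 0).

(-3.3333, 0).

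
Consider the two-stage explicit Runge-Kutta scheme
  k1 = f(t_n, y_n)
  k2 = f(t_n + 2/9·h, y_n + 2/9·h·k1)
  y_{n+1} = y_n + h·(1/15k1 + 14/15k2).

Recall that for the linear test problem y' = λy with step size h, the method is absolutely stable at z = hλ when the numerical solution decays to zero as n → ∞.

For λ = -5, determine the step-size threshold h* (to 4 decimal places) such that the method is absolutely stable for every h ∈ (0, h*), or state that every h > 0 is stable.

(-4.8214,0); λ=-5 ⇒ h* = (135/28)/5 = 0.9643.

On y'=λy, z=hλ:
  k1=λy_n ⇒ h·k1=z·y_n;  k2=λ(1+2/9z)y_n ⇒ h·k2=z(1+2/9z)y_n
  y_{n+1}/y_n = 1 + 1/15z + 14/15z(1+2/9z) = 1 + z + 28/135z²
  ⇒ R(z) = 1 + z + 28/135z².

Solve |R(x)|<1 on ℝ⁻.
x=-0.47: |R|=0.5758
R=1: x+28/135x²=0 ⇒ x=−135/28=-4.8214; min R=1−1/(4·28/135)=-0.2054>−1
Confirm numerically:
  x=-2.895: |R|=0.15671 <1
  x=-2.556: |R|=0.20098 <1
  x=-2.368: |R|=0.20498 <1
  x=-4.877: |R|=1.05621 >1
  x=-4.871: |R|=1.05008 >1
Interval (-4.8214, 0).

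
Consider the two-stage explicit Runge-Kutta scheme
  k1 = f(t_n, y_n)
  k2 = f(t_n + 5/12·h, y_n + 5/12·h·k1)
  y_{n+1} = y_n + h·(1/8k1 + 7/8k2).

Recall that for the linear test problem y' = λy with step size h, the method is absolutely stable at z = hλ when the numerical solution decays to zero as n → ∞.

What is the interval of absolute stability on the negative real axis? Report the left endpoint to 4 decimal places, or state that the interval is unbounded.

With y'=λy (z=hλ):
  k1=λy_n ⇒ h·k1=z·y_n;  k2=λ(1+5/12z)y_n ⇒ h·k2=z(1+5/12z)y_n
  y_{n+1}/y_n = 1 + 1/8z + 7/8z(1+5/12z) = 1 + z + 35/96z²
  so R(z) = 1 + z + 35/96z².

Solve |R(x)|<1 on ℝ⁻.
x=-1.27: |R|=0.3180
R=1: x+35/96x²=0 ⇒ x=−96/35=-2.7429; min R=1−1/(4·35/96)=0.3143>−1
Confirm numerically:
  x=-2.527: |R|=0.80113 <1
  x=-1.847: |R|=0.39674 <1
  x=-1.175: |R|=0.32835 <1
  x=-3.102: |R|=1.40617 >1
  x=-3.078: |R|=1.37609 >1
Interval (-2.7429, 0).

z∈(-2.7429,0).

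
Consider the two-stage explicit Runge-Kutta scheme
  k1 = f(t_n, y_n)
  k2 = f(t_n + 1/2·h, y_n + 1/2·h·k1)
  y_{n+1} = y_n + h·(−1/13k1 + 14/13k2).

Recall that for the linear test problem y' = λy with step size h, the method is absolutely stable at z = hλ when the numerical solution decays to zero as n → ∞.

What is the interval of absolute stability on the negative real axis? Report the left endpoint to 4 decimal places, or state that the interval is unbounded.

With y'=λy (z=hλ):
  k1=λy_n ⇒ h·k1=z·y_n;  k2=λ(1+1/2z)y_n ⇒ h·k2=z(1+1/2z)y_n
  y_{n+1}/y_n = 1 − 1/13z + 14/13z(1+1/2z) = 1 + z + 7/13z²
  R(z) = 1 + z + 7/13z².

Find x<0 with |R(x)|<1.
x=-1.79: |R|=0.9353
R=1: x+7/13x²=0 ⇒ x=−13/7=-1.8571; min R=1−1/(4·7/13)=0.5357>−1
Confirm numerically:
  x=-1.529: |R|=0.72984 <1
  x=-1.319: |R|=0.61779 <1
  x=-0.896: |R|=0.53629 <1
  x=-2.401: |R|=1.70312 >1
  x=-2.184: |R|=1.38438 >1
  x=-1.963: |R|=1.11189 >1
So |R|<1 on (-1.8571, 0).

(-1.8571, 0).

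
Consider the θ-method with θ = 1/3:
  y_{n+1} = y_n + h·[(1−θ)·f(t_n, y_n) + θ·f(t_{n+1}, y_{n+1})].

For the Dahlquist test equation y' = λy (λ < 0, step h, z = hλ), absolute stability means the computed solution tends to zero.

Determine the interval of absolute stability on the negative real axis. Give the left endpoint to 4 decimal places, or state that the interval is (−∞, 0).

With y'=λy (z=hλ):
  y_{n+1} = y_n + z·[2/3·y_n + 1/3·y_{n+1}] ⇒ (1 − 1/3z)y_{n+1} = (1 + 2/3z)y_n
  Hence R(z) = (1 + 2/3z)/(1 − 1/3z).

Find x<0 with |R(x)|<1.
x=-1.64: |R|=0.0603
R=−1: 1+2/3x = −1+1/3x ⇒ -1/3x=2 ⇒ x=2/(-1/3)=-6.0000
Confirm numerically:
  x=-5.106: |R|=0.88971 <1
  x=-3.491: |R|=0.61346 <1
  x=-2.835: |R|=0.45758 <1
  x=-6.566: |R|=1.05917 >1
  x=-6.376: |R|=1.04010 >1
Interval (-6.0000, 0).

z∈(-6.0000,0).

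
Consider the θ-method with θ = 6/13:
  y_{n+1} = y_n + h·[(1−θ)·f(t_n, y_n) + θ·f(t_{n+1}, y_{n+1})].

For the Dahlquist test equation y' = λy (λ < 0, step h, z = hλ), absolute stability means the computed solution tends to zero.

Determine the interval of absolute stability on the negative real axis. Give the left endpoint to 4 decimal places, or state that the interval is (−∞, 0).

(-26.0000, 0).

Set f=λy, z=hλ:
  y_{n+1} = y_n + z·[7/13·y_n + 6/13·y_{n+1}] ⇒ (1 − 6/13z)y_{n+1} = (1 + 7/13z)y_n
  R(z) = (1 + 7/13z)/(1 − 6/13z).

Boundary: |R(x)|=1, x<0.
x=-1.54: |R|=0.0998
R=−1: 1+7/13x = −1+6/13x ⇒ -1/13x=2 ⇒ x=2/(-1/13)=-26.0000
Confirm numerically:
  x=-25.647: |R|=0.99788 <1
  x=-20.989: |R|=0.96393 <1
  x=-17.828: |R|=0.93188 <1
  x=-26.468: |R|=1.00272 >1
  x=-26.358: |R|=1.00209 >1
  x=-26.028: |R|=1.00017 >1
Interval (-26.0000, 0).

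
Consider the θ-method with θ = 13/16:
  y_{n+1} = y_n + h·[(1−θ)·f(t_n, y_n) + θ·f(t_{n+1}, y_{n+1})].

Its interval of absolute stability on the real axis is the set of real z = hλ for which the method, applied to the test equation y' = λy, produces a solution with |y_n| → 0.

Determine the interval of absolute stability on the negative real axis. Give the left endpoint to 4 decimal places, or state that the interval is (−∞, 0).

(−∞, 0) — no finite endpoint.

Test eqn y'=λy, z=hλ:
  y_{n+1} = y_n + z·[3/16·y_n + 13/16·y_{n+1}] ⇒ (1 − 13/16z)y_{n+1} = (1 + 3/16z)y_n
  ⇒ R(z) = (1 + 3/16z)/(1 − 13/16z).

Boundary: |R(x)|=1, x<0.
x=-1.04: |R|=0.4363
x=-2: |R|=0.2381
x=-10: |R|=0.0959
x=-100: |R|=0.2158
θ=13/16≥1/2 ⇒ |1+3/16x|<|1−13/16x| ∀x<0 ⇒ unbounded interval.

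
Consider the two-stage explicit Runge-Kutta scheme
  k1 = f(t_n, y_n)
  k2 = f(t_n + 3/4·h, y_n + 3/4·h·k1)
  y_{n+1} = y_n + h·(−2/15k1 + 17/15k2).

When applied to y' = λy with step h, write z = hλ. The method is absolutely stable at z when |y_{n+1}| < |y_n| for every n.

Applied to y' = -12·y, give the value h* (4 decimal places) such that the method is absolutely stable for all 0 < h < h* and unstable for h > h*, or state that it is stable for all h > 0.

Test eqn y'=λy, z=hλ:
  k1=λy_n ⇒ h·k1=z·y_n;  k2=λ(1+3/4z)y_n ⇒ h·k2=z(1+3/4z)y_n
  y_{n+1}/y_n = 1 − 2/15z + 17/15z(1+3/4z) = 1 + z + 17/20z²
  R(z) = 1 + z + 17/20z².

Find x<0 with |R(x)|<1.
x=-1.55: |R|=1.4921
R=1: x+17/20x²=0 ⇒ x=−20/17=-1.1765; min R=1−1/(4·17/20)=0.7059>−1
Confirm numerically:
  x=-1.055: |R|=0.89107 <1
  x=-0.782: |R|=0.73780 <1
  x=-0.650: |R|=0.70913 <1
  x=-1.654: |R|=1.67136 >1
  x=-1.598: |R|=1.57256 >1
Interval (-1.1765, 0).

(-1.1765,0); λ=-12 ⇒ h* = (20/17)/12 = 0.0980.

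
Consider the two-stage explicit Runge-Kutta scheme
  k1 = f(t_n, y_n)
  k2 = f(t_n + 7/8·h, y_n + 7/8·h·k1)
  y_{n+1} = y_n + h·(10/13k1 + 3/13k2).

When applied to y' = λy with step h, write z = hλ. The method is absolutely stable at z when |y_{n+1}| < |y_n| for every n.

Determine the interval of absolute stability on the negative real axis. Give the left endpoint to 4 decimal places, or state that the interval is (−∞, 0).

With y'=λy (z=hλ):
  k1=λy_n ⇒ h·k1=z·y_n;  k2=λ(1+7/8z)y_n ⇒ h·k2=z(1+7/8z)y_n
  y_{n+1}/y_n = 1 + 10/13z + 3/13z(1+7/8z) = 1 + z + 21/104z²
  so R(z) = 1 + z + 21/104z².

Find x<0 with |R(x)|<1.
x=-1.53: |R|=0.0573
R=1: x+21/104x²=0 ⇒ x=−104/21=-4.9524; min R=1−1/(4·21/104)=-0.2381>−1
Confirm numerically:
  x=-4.555: |R|=0.63451 <1
  x=-2.766: |R|=0.22114 <1
  x=-2.571: |R|=0.23628 <1
  x=-2.242: |R|=0.22702 <1
  x=-5.414: |R|=1.50465 >1
  x=-5.361: |R|=1.44233 >1
Stable set (-4.9524, 0).

(-4.9524, 0).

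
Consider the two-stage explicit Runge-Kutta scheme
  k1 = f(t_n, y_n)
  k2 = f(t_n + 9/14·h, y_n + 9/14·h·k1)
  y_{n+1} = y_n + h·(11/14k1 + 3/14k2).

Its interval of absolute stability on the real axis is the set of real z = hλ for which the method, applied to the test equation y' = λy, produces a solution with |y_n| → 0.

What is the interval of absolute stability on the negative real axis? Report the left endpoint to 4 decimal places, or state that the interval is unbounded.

Test eqn y'=λy, z=hλ:
  k1=λy_n ⇒ h·k1=z·y_n;  k2=λ(1+9/14z)y_n ⇒ h·k2=z(1+9/14z)y_n
  y_{n+1}/y_n = 1 + 11/14z + 3/14z(1+9/14z) = 1 + z + 27/196z²
  so R(z) = 1 + z + 27/196z².

Find x<0 with |R(x)|<1.
x=-1.4: |R|=0.1300
R=1: x+27/196x²=0 ⇒ x=−196/27=-7.2593; min R=1−1/(4·27/196)=-0.8148>−1
Confirm numerically:
  x=-6.180: |R|=0.08120 <1
  x=-3.784: |R|=0.81153 <1
  x=-3.434: |R|=0.80954 <1
  x=-3.101: |R|=0.77632 <1
  x=-7.744: |R|=1.51711 >1
  x=-7.554: |R|=1.30671 >1
  x=-7.410: |R|=1.15387 >1
So |R|<1 on (-7.2593, 0).

z∈(-7.2593,0).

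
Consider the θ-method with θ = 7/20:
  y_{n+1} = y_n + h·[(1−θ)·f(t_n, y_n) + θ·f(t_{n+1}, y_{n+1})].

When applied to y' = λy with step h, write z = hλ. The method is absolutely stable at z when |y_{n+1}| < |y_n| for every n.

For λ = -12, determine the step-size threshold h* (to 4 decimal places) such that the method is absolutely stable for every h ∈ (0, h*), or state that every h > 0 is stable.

(-6.6667,0); λ=-12 ⇒ h* = (20/3)/12 = 0.5556.

With y'=λy (z=hλ):
  y_{n+1} = y_n + z·[13/20·y_n + 7/20·y_{n+1}] ⇒ (1 − 7/20z)y_{n+1} = (1 + 13/20z)y_n
  so R(z) = (1 + 13/20z)/(1 − 7/20z).

Find x<0 with |R(x)|<1.
x=-1.74: |R|=0.0814
R=−1: 1+13/20x = −1+7/20x ⇒ -3/10x=2 ⇒ x=2/(-3/10)=-6.6667
Confirm numerically:
  x=-6.404: |R|=0.97569 <1
  x=-5.413: |R|=0.87007 <1
  x=-5.336: |R|=0.86079 <1
  x=-2.734: |R|=0.39711 <1
  x=-7.054: |R|=1.03350 >1
  x=-6.950: |R|=1.02476 >1
Interval (-6.6667, 0).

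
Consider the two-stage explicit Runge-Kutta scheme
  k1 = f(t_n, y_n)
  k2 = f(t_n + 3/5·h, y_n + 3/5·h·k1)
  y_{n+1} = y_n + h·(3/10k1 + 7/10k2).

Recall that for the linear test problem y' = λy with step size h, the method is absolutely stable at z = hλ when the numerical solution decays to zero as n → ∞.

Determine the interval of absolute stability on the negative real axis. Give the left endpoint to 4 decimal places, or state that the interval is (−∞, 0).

On y'=λy, z=hλ:
  k1=λy_n ⇒ h·k1=z·y_n;  k2=λ(1+3/5z)y_n ⇒ h·k2=z(1+3/5z)y_n
  y_{n+1}/y_n = 1 + 3/10z + 7/10z(1+3/5z) = 1 + z + 21/50z²
  ⇒ R(z) = 1 + z + 21/50z².

Solve |R(x)|<1 on ℝ⁻.
x=-1: |R|=0.4200
R=1: x+21/50x²=0 ⇒ x=−50/21=-2.3810; min R=1−1/(4·21/50)=0.4048>−1
Confirm numerically:
  x=-2.259: |R|=0.88429 <1
  x=-2.142: |R|=0.78503 <1
  x=-1.253: |R|=0.40640 <1
  x=-1.102: |R|=0.40805 <1
  x=-2.970: |R|=1.73478 >1
  x=-2.677: |R|=1.33286 >1
Stable set (-2.3810, 0).

z∈(-2.3810,0).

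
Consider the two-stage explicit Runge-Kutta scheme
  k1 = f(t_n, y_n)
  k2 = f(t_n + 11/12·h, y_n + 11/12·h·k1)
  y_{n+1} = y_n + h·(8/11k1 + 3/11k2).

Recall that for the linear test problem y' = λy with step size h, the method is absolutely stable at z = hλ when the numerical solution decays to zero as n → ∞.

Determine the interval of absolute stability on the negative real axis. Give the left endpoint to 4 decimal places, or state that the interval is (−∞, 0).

(-4.0000, 0).

With y'=λy (z=hλ):
  k1=λy_n ⇒ h·k1=z·y_n;  k2=λ(1+11/12z)y_n ⇒ h·k2=z(1+11/12z)y_n
  y_{n+1}/y_n = 1 + 8/11z + 3/11z(1+11/12z) = 1 + z + 1/4z²
  so R(z) = 1 + z + 1/4z².

Need |R(x)|<1, x<0.
x=-1.09: |R|=0.2070
R=1: x+1/4x²=0 ⇒ x=−4=-4.0000; min R=1−1/(4·1/4)=0.0000>−1
Confirm numerically:
  x=-3.556: |R|=0.60528 <1
  x=-2.740: |R|=0.13690 <1
  x=-2.006: |R|=0.00001 <1
  x=-4.505: |R|=1.56876 >1
  x=-4.051: |R|=1.05165 >1
Interval (-4.0000, 0).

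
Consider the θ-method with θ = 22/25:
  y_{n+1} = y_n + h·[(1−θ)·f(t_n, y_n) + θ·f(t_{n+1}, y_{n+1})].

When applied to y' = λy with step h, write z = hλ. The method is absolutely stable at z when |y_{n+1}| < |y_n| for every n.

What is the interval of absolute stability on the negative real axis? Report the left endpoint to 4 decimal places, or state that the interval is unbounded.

interval (−∞, 0).

Set f=λy, z=hλ:
  y_{n+1} = y_n + z·[3/25·y_n + 22/25·y_{n+1}] ⇒ (1 − 22/25z)y_{n+1} = (1 + 3/25z)y_n
  R(z) = (1 + 3/25z)/(1 − 22/25z).

Need |R(x)|<1, x<0.
x=-0.93: |R|=0.4886
x=-2: |R|=0.2754
x=-10: |R|=0.0204
x=-100: |R|=0.1236
θ=22/25≥1/2 ⇒ |1+3/25x|<|1−22/25x| ∀x<0 ⇒ interval (−∞,0).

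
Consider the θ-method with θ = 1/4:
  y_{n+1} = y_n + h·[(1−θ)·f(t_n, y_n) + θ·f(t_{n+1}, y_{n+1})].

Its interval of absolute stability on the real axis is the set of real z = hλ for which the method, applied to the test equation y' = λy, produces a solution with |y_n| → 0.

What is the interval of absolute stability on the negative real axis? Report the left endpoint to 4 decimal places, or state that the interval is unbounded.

With y'=λy (z=hλ):
  y_{n+1} = y_n + z·[3/4·y_n + 1/4·y_{n+1}] ⇒ (1 − 1/4z)y_{n+1} = (1 + 3/4z)y_n
  so R(z) = (1 + 3/4z)/(1 − 1/4z).

Boundary: |R(x)|=1, x<0.
x=-0.32: |R|=0.7037
R=−1: 1+3/4x = −1+1/4x ⇒ -1/2x=2 ⇒ x=2/(-1/2)=-4.0000
Confirm numerically:
  x=-3.195: |R|=0.77623 <1
  x=-2.641: |R|=0.59072 <1
  x=-2.029: |R|=0.34616 <1
  x=-1.915: |R|=0.29501 <1
  x=-4.247: |R|=1.05990 >1
  x=-4.121: |R|=1.02980 >1
  x=-4.034: |R|=1.00846 >1
Stable set (-4.0000, 0).

z∈(-4.0000,0).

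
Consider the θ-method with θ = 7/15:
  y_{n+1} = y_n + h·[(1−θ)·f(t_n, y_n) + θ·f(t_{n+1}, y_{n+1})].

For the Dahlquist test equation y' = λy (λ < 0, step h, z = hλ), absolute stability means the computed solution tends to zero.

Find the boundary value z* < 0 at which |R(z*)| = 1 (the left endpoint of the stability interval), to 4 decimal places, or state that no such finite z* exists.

z* = -30.0000.

Test eqn y'=λy, z=hλ:
  y_{n+1} = y_n + z·[8/15·y_n + 7/15·y_{n+1}] ⇒ (1 − 7/15z)y_{n+1} = (1 + 8/15z)y_n
  so R(z) = (1 + 8/15z)/(1 − 7/15z).

Boundary: |R(x)|=1, x<0.
x=-1.19: |R|=0.2349
R=−1: 1+8/15x = −1+7/15x ⇒ -1/15x=2 ⇒ x=2/(-1/15)=-30.0000
Confirm numerically:
  x=-28.633: |R|=0.99365 <1
  x=-26.399: |R|=0.98198 <1
  x=-19.908: |R|=0.93462 <1
  x=-15.599: |R|=0.88404 <1
  x=-30.515: |R|=1.00225 >1
  x=-30.380: |R|=1.00167 >1
So |R|<1 on (-30.0000, 0).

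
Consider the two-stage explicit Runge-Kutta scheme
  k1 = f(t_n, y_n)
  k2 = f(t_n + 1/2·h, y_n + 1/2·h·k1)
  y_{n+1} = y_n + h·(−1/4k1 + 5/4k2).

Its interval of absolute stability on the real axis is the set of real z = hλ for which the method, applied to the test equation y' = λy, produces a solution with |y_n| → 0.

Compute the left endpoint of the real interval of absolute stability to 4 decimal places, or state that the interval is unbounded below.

Test eqn y'=λy, z=hλ:
  k1=λy_n ⇒ h·k1=z·y_n;  k2=λ(1+1/2z)y_n ⇒ h·k2=z(1+1/2z)y_n
  y_{n+1}/y_n = 1 − 1/4z + 5/4z(1+1/2z) = 1 + z + 5/8z²
  ⇒ R(z) = 1 + z + 5/8z².

Find x<0 with |R(x)|<1.
x=-1.5: |R|=0.9062
R=1: x+5/8x²=0 ⇒ x=−8/5=-1.6000; min R=1−1/(4·5/8)=0.6000>−1
Confirm numerically:
  x=-1.389: |R|=0.81683 <1
  x=-1.042: |R|=0.63660 <1
  x=-0.798: |R|=0.60000 <1
  x=-2.199: |R|=1.82325 >1
  x=-1.715: |R|=1.12327 >1
So |R|<1 on (-1.6000, 0).

left endpoint -1.6000.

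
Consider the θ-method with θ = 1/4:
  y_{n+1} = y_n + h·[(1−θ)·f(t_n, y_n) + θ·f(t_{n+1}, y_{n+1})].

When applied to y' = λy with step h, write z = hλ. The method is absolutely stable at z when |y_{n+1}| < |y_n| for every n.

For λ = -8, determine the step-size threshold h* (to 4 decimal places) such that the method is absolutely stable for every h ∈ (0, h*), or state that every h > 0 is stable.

(-4.0000,0); λ=-8 ⇒ h* = (4)/8 = 0.5000.

With y'=λy (z=hλ):
  y_{n+1} = y_n + z·[3/4·y_n + 1/4·y_{n+1}] ⇒ (1 − 1/4z)y_{n+1} = (1 + 3/4z)y_n
  Hence R(z) = (1 + 3/4z)/(1 − 1/4z).

Find x<0 with |R(x)|<1.
x=-1.6: |R|=0.1429
R=−1: 1+3/4x = −1+1/4x ⇒ -1/2x=2 ⇒ x=2/(-1/2)=-4.0000
Confirm numerically:
  x=-3.611: |R|=0.89778 <1
  x=-3.474: |R|=0.85925 <1
  x=-1.690: |R|=0.18805 <1
  x=-4.458: |R|=1.10830 >1
  x=-4.327: |R|=1.07854 >1
  x=-4.175: |R|=1.04281 >1
Stable set (-4.0000, 0).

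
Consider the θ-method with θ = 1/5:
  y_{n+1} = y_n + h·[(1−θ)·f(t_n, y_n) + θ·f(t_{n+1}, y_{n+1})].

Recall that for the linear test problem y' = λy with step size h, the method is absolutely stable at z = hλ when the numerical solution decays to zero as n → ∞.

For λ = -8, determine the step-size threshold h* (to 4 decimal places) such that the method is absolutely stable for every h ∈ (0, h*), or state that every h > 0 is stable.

With y'=λy (z=hλ):
  y_{n+1} = y_n + z·[4/5·y_n + 1/5·y_{n+1}] ⇒ (1 − 1/5z)y_{n+1} = (1 + 4/5z)y_n
  so R(z) = (1 + 4/5z)/(1 − 1/5z).

Boundary: |R(x)|=1, x<0.
x=-1.34: |R|=0.0568
R=−1: 1+4/5x = −1+1/5x ⇒ -3/5x=2 ⇒ x=2/(-3/5)=-3.3333
Confirm numerically:
  x=-3.129: |R|=0.92459 <1
  x=-2.619: |R|=0.71873 <1
  x=-1.646: |R|=0.23834 <1
  x=-3.728: |R|=1.13566 >1
  x=-3.714: |R|=1.13105 >1
Stable set (-3.3333, 0).

(-3.3333,0); λ=-8 ⇒ h* = (10/3)/8 = 0.4167.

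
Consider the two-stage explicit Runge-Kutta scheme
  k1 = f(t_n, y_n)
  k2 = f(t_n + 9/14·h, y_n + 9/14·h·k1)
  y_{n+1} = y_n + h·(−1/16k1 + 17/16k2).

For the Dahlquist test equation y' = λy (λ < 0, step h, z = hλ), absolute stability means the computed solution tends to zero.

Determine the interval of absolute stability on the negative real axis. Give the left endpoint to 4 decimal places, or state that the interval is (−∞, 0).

z∈(-1.4641,0).

With y'=λy (z=hλ):
  k1=λy_n ⇒ h·k1=z·y_n;  k2=λ(1+9/14z)y_n ⇒ h·k2=z(1+9/14z)y_n
  y_{n+1}/y_n = 1 − 1/16z + 17/16z(1+9/14z) = 1 + z + 153/224z²
  so R(z) = 1 + z + 153/224z².

Solve |R(x)|<1 on ℝ⁻.
x=-1.27: |R|=0.8317
R=1: x+153/224x²=0 ⇒ x=−224/153=-1.4641; min R=1−1/(4·153/224)=0.6340>−1
Confirm numerically:
  x=-1.079: |R|=0.71622 <1
  x=-0.848: |R|=0.64317 <1
  x=-0.780: |R|=0.63556 <1
  x=-0.750: |R|=0.63421 <1
  x=-1.821: |R|=1.44397 >1
  x=-1.776: |R|=1.37841 >1
  x=-1.555: |R|=1.09660 >1
Interval (-1.4641, 0).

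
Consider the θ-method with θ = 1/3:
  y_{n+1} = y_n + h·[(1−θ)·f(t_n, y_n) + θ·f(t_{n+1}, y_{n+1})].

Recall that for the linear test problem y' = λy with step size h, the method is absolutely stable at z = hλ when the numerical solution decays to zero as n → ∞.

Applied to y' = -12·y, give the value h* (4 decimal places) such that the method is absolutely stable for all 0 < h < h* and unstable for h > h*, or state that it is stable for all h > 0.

Set f=λy, z=hλ:
  y_{n+1} = y_n + z·[2/3·y_n + 1/3·y_{n+1}] ⇒ (1 − 1/3z)y_{n+1} = (1 + 2/3z)y_n
  so R(z) = (1 + 2/3z)/(1 − 1/3z).

Need |R(x)|<1, x<0.
x=-0.36: |R|=0.6786
R=−1: 1+2/3x = −1+1/3x ⇒ -1/3x=2 ⇒ x=2/(-1/3)=-6.0000
Confirm numerically:
  x=-5.391: |R|=0.92742 <1
  x=-5.008: |R|=0.87612 <1
  x=-3.745: |R|=0.66568 <1
  x=-3.506: |R|=0.61666 <1
  x=-6.352: |R|=1.03764 >1
  x=-6.158: |R|=1.01725 >1
So |R|<1 on (-6.0000, 0).

(-6.0000,0); λ=-12 ⇒ h* = (6)/12 = 0.5000.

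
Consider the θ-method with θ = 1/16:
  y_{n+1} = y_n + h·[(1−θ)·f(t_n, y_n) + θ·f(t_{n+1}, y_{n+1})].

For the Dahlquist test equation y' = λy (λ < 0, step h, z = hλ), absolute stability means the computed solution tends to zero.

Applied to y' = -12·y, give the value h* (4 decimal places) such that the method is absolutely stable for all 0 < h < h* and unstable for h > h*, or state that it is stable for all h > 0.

With y'=λy (z=hλ):
  y_{n+1} = y_n + z·[15/16·y_n + 1/16·y_{n+1}] ⇒ (1 − 1/16z)y_{n+1} = (1 + 15/16z)y_n
  R(z) = (1 + 15/16z)/(1 − 1/16z).

Find x<0 with |R(x)|<1.
x=-0.7: |R|=0.3293
R=−1: 1+15/16x = −1+1/16x ⇒ -7/8x=2 ⇒ x=2/(-7/8)=-2.2857
Confirm numerically:
  x=-1.814: |R|=0.62928 <1
  x=-1.427: |R|=0.31015 <1
  x=-1.217: |R|=0.13098 <1
  x=-2.461: |R|=1.13293 >1
  x=-2.328: |R|=1.03230 >1
Interval (-2.2857, 0).

(-2.2857,0); λ=-12 ⇒ h* = (16/7)/12 = 0.1905.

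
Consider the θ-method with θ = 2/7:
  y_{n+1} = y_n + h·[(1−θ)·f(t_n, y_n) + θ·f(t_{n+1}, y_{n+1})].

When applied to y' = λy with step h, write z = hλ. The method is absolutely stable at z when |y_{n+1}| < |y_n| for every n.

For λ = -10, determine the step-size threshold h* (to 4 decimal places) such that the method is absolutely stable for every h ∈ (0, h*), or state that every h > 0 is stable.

On y'=λy, z=hλ:
  y_{n+1} = y_n + z·[5/7·y_n + 2/7·y_{n+1}] ⇒ (1 − 2/7z)y_{n+1} = (1 + 5/7z)y_n
  so R(z) = (1 + 5/7z)/(1 − 2/7z).

Boundary: |R(x)|=1, x<0.
x=-0.48: |R|=0.5779
R=−1: 1+5/7x = −1+2/7x ⇒ -3/7x=2 ⇒ x=2/(-3/7)=-4.6667
Confirm numerically:
  x=-4.216: |R|=0.91239 <1
  x=-2.948: |R|=0.60019 <1
  x=-2.041: |R|=0.28921 <1
  x=-5.085: |R|=1.07309 >1
  x=-4.820: |R|=1.02764 >1
  x=-4.776: |R|=1.01982 >1
So |R|<1 on (-4.6667, 0).

(-4.6667,0); λ=-10 ⇒ h* = (14/3)/10 = 0.4667.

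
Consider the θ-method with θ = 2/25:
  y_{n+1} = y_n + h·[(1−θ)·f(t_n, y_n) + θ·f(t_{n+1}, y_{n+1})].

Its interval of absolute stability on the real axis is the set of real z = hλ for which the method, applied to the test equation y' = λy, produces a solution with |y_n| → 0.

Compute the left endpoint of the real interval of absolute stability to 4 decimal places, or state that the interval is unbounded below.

left endpoint -2.3810.

With y'=λy (z=hλ):
  y_{n+1} = y_n + z·[23/25·y_n + 2/25·y_{n+1}] ⇒ (1 − 2/25z)y_{n+1} = (1 + 23/25z)y_n
  so R(z) = (1 + 23/25z)/(1 − 2/25z).

Find x<0 with |R(x)|<1.
x=-1.56: |R|=0.3869
R=−1: 1+23/25x = −1+2/25x ⇒ -21/25x=2 ⇒ x=2/(-21/25)=-2.3810
Confirm numerically:
  x=-1.887: |R|=0.63950 <1
  x=-1.881: |R|=0.63497 <1
  x=-1.832: |R|=0.59782 <1
  x=-1.231: |R|=0.12064 <1
  x=-2.835: |R|=1.31089 >1
  x=-2.627: |R|=1.17079 >1
Interval (-2.3810, 0).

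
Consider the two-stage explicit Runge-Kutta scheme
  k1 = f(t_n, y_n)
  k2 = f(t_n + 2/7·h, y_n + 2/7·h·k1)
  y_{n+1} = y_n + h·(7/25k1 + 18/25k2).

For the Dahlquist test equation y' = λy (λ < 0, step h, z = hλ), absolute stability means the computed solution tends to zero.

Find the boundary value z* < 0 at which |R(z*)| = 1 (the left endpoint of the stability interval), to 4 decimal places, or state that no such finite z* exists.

z* = -4.8611.

On y'=λy, z=hλ:
  k1=λy_n ⇒ h·k1=z·y_n;  k2=λ(1+2/7z)y_n ⇒ h·k2=z(1+2/7z)y_n
  y_{n+1}/y_n = 1 + 7/25z + 18/25z(1+2/7z) = 1 + z + 36/175z²
  so R(z) = 1 + z + 36/175z².

Solve |R(x)|<1 on ℝ⁻.
x=-1.46: |R|=0.0215
R=1: x+36/175x²=0 ⇒ x=−175/36=-4.8611; min R=1−1/(4·36/175)=-0.2153>−1
Confirm numerically:
  x=-3.848: |R|=0.19803 <1
  x=-3.483: |R|=0.01258 <1
  x=-3.173: |R|=0.10188 <1
  x=-2.523: |R|=0.21352 <1
  x=-5.207: |R|=1.37050 >1
  x=-5.124: |R|=1.27711 >1
So |R|<1 on (-4.8611, 0).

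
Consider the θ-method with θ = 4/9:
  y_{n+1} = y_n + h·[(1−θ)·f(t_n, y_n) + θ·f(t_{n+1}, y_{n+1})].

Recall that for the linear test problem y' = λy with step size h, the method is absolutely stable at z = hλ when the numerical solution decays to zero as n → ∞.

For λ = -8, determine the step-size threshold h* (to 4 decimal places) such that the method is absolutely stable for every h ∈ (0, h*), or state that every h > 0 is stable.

(-18.0000,0); λ=-8 ⇒ h* = (18)/8 = 2.2500.

With y'=λy (z=hλ):
  y_{n+1} = y_n + z·[5/9·y_n + 4/9·y_{n+1}] ⇒ (1 − 4/9z)y_{n+1} = (1 + 5/9z)y_n
  so R(z) = (1 + 5/9z)/(1 − 4/9z).

Solve |R(x)|<1 on ℝ⁻.
x=-0.47: |R|=0.6112
R=−1: 1+5/9x = −1+4/9x ⇒ -1/9x=2 ⇒ x=2/(-1/9)=-18.0000
Confirm numerically:
  x=-14.014: |R|=0.93873 <1
  x=-9.234: |R|=0.80917 <1
  x=-8.492: |R|=0.77872 <1
  x=-18.484: |R|=1.00584 >1
  x=-18.243: |R|=1.00296 >1
  x=-18.093: |R|=1.00114 >1
Stable set (-18.0000, 0).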